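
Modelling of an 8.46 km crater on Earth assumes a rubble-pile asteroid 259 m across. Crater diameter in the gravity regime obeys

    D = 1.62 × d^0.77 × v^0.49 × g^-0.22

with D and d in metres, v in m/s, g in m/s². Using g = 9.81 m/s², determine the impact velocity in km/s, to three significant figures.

v ≈ 17.4 km/s

Rearranging for v: v = [D / (1.62 · 259^0.77 · 9.81^-0.22)]^(1/0.49).
D = 8460 m.
259^0.77 = 72.15
9.81^-0.22 = 0.6051
Denominator = 1.62 × 72.15 × 0.6051 = 70.73
D / 70.73 = 8460 / 70.73 = 119.6
v = 119.6^(1/0.49) = 119.6^2.0408 = 17387 m/s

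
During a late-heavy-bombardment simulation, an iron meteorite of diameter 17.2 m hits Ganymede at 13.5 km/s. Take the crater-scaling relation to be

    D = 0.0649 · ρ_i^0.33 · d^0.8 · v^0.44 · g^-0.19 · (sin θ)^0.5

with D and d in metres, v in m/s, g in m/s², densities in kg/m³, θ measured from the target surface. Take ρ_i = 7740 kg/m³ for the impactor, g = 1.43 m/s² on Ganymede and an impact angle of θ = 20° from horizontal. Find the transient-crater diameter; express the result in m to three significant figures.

In SI units: v = 13500 m/s.
ρ_i^0.33 = 7740^0.33 = 19.20
d^0.8 = 17.2^0.8 = 9.737
v^0.44 = 13500^0.44 = 65.67
g^-0.19 = 1.43^-0.19 = 0.9343
(sin 20°)^0.5 = 0.3420^0.5 = 0.5848
D = 0.0649 × 19.20 × 9.737 × 65.67 × 0.9343 × 0.5848 = 435.3 m

D ≈ 435 m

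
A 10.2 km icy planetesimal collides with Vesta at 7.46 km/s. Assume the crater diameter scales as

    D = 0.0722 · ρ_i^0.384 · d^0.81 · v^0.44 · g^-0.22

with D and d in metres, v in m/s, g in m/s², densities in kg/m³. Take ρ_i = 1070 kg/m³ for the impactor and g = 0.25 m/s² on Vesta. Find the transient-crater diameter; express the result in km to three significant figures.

D ≈ 127 km

In SI units: d = 10200 m, v = 7460 m/s.
ρ_i^0.384 = 1070^0.384 = 14.56
d^0.81 = 10200^0.81 = 1766
v^0.44 = 7460^0.44 = 50.58
g^-0.22 = 0.25^-0.22 = 1.357
D = 0.0722 × 14.56 × 1766 × 50.58 × 1.357 = 1.274 × 10^5 m
   = 127.4 km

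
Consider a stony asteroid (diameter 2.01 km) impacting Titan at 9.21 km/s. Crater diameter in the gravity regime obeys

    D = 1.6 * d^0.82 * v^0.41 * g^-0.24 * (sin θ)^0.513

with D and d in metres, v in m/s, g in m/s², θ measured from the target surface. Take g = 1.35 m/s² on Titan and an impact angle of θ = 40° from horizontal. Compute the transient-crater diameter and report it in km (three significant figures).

D ≈ 25.6 km

In SI units: d = 2010 m, v = 9210 m/s.
d^0.82 = 2010^0.82 = 511.2
v^0.41 = 9210^0.41 = 42.20
g^-0.24 = 1.35^-0.24 = 0.9305
(sin 40°)^0.513 = 0.6428^0.513 = 0.7972
D = 1.6 × 511.2 × 42.20 × 0.9305 × 0.7972 = 25604 m
   = 25.60 km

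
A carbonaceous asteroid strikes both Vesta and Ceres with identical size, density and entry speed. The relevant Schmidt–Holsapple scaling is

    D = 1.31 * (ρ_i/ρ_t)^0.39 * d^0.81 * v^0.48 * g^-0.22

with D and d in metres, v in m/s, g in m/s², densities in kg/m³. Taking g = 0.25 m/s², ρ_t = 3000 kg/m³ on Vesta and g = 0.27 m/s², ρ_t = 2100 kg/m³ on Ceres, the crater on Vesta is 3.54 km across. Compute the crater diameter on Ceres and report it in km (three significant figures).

The impactor-only factors (d, v, ρ_i) cancel in the ratio, leaving D_Ceres/D_Vesta = (g_Ceres/g_Vesta)^-0.22 · (ρ_t,Vesta/ρ_t,Ceres)^0.39.
(0.27/0.25)^-0.22 = 1.080^-0.22 = 0.9832
(3000/2100)^0.39 = 1.429^0.39 = 1.149
Ratio = 0.9832 × 1.149 = 1.130
D_Ceres = 1.130 × 3.54 km = 4.00 km

D ≈ 4.00 km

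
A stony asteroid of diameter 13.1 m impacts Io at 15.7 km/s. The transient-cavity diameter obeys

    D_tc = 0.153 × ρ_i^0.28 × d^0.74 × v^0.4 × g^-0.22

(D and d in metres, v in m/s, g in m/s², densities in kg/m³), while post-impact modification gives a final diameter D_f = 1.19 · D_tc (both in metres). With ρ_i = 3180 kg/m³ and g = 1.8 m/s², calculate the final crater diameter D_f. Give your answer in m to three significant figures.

v = 15700 m/s.
ρ_i^0.28 = 3180^0.28 = 9.565
d^0.74 = 13.1^0.74 = 6.711
v^0.4 = 15700^0.4 = 47.68
g^-0.22 = 1.8^-0.22 = 0.8787
D_tc = 0.153 × 9.565 × 6.711 × 47.68 × 0.8787 = 411.5 m
D_f = 1.19 × 411.5 = 489.7 m

D_f ≈ 490 m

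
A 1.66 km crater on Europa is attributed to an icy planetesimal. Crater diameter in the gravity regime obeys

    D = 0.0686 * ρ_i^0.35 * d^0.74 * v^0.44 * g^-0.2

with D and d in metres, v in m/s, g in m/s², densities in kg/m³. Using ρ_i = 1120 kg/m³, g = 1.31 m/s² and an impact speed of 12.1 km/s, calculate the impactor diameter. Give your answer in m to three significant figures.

d ≈ 122 m

Rearranging for d: d = [D / (0.0686 · 1120^0.35 · 12100^0.44 · 1.31^-0.2)]^(1/0.74).
D = 1660 m.
1120^0.35 = 11.67
12100^0.44 = 62.58
1.31^-0.2 = 0.9474
Denominator = 0.0686 × 11.67 × 62.58 × 0.9474 = 47.46
D / 47.46 = 1660 / 47.46 = 34.98
d = 34.98^(1/0.74) = 34.98^1.3514 = 122.0 m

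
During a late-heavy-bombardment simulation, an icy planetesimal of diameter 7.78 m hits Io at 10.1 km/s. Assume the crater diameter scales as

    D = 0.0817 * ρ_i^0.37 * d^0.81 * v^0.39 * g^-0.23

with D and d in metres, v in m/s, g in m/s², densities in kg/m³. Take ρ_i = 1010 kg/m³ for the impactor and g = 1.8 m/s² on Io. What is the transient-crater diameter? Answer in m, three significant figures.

D ≈ 177 m

In SI units: v = 10100 m/s.
ρ_i^0.37 = 1010^0.37 = 12.93
d^0.81 = 7.78^0.81 = 5.269
v^0.39 = 10100^0.39 = 36.45
g^-0.23 = 1.8^-0.23 = 0.8735
D = 0.0817 × 12.93 × 5.269 × 36.45 × 0.8735 = 177.2 m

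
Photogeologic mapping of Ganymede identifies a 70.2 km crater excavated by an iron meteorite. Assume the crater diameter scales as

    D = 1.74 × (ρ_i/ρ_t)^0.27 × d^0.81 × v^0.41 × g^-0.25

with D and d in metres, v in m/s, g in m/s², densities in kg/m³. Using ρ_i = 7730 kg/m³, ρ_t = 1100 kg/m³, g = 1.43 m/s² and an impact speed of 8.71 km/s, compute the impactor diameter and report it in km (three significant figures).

d ≈ 2.87 km

Rearranging for d: d = [D / (1.74 · (7730/1100)^0.27 · 8710^0.41 · 1.43^-0.25)]^(1/0.81).
D = 70200 m.
(7730/1100)^0.27 = 1.693
8710^0.41 = 41.25
1.43^-0.25 = 0.9145
Denominator = 1.74 × 1.693 × 41.25 × 0.9145 = 111.1
D / 111.1 = 70200 / 111.1 = 631.9
d = 631.9^(1/0.81) = 631.9^1.2346 = 2869 m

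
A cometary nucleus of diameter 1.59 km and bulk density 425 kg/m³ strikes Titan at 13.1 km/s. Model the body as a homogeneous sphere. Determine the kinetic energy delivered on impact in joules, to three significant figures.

d = 1590 m; v = 13100 m/s.
Mass m = (π/6) ρ d³ = (π/6) × 425 × (1590)³ = 8.945 × 10^11 kg
E = ½ m v² = 0.5 × 8.945 × 10^11 × (13100)² = 7.675 × 10^19 J

E ≈ 7.68 × 10^19 J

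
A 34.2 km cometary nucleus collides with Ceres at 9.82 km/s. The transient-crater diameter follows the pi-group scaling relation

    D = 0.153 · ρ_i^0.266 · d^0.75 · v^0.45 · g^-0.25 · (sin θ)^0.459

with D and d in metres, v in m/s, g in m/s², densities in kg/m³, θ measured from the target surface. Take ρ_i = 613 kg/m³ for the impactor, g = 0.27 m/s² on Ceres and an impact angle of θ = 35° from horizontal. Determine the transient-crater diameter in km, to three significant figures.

D ≈ 143 km

In SI units: d = 34200 m, v = 9820 m/s.
ρ_i^0.266 = 613^0.266 = 5.514
d^0.75 = 34200^0.75 = 2515
v^0.45 = 9820^0.45 = 62.58
g^-0.25 = 0.27^-0.25 = 1.387
(sin 35°)^0.459 = 0.5736^0.459 = 0.7748
D = 0.153 × 5.514 × 2515 × 62.58 × 1.387 × 0.7748 = 1.427 × 10^5 m
   = 142.7 km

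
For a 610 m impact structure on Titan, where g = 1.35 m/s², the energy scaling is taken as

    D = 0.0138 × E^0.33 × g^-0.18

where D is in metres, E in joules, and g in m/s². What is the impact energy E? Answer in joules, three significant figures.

Rearranging: E = [D / (0.0138 · g^-0.18)]^(1/0.33).
g^-0.18 = 1.35^-0.18 = 0.9474
D / (0.0138 × 0.9474) = 610 / (0.01307) = 4.667 × 10^4
E = (4.667 × 10^4)^3.0303 = 1.408 × 10^14 J

E ≈ 1.41 × 10^14 J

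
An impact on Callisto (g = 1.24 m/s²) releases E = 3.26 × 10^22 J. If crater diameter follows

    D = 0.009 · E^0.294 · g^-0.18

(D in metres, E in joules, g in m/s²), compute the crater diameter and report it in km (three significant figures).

E^0.294 = (3.26 × 10^22)^0.294 = 4.158 × 10^6
g^-0.18 = 1.24^-0.18 = 0.9620
D = 0.009 × 4.158 × 10^6 × 0.9620 = 36000 m
   = 36.00 km

D ≈ 36.0 km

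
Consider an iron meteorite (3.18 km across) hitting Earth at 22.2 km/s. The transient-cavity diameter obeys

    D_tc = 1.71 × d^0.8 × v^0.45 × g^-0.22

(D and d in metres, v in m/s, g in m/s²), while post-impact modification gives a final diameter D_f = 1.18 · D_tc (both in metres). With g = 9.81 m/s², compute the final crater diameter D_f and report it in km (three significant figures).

D_f ≈ 69.9 km

In SI: d = 3180 m, v = 22200 m/s.
d^0.8 = 3180^0.8 = 633.8
v^0.45 = 22200^0.45 = 90.34
g^-0.22 = 9.81^-0.22 = 0.6051
D_tc = 1.71 × 633.8 × 90.34 × 0.6051 = 59250 m
D_f = 1.18 × 59250 = 69915 m
     = 69.92 km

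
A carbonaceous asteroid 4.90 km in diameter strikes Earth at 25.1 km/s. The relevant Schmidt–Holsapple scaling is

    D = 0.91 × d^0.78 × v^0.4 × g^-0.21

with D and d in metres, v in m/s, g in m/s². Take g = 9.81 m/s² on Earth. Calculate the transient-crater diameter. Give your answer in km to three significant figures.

D ≈ 24.5 km

In SI units: d = 4900 m, v = 25100 m/s.
d^0.78 = 4900^0.78 = 755.7
v^0.4 = 25100^0.4 = 57.53
g^-0.21 = 9.81^-0.21 = 0.6191
D = 0.91 × 755.7 × 57.53 × 0.6191 = 24493 m
   = 24.49 km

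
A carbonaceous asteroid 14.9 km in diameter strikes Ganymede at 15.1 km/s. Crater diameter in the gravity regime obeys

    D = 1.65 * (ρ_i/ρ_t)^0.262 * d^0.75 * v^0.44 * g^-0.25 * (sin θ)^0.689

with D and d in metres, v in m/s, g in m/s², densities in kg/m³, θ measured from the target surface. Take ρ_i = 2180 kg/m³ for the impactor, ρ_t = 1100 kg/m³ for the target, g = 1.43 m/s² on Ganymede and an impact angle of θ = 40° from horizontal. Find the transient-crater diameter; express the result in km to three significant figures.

In SI units: d = 14900 m, v = 15100 m/s.
(ρ_i/ρ_t)^0.262 = (2180/1100)^0.262 = 1.196
d^0.75 = 14900^0.75 = 1349
v^0.44 = 15100^0.44 = 68.98
g^-0.25 = 1.43^-0.25 = 0.9145
(sin 40°)^0.689 = 0.6428^0.689 = 0.7375
D = 1.65 × 1.196 × 1349 × 68.98 × 0.9145 × 0.7375 = 1.238 × 10^5 m
   = 123.8 km

D ≈ 124 km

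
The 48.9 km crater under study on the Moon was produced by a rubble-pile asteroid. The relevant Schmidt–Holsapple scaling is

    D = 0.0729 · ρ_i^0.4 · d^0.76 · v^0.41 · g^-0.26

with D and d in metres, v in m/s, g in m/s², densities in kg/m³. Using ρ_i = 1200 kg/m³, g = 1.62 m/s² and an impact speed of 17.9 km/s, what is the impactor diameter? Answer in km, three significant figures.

d ≈ 6.66 km

Rearranging for d: d = [D / (0.0729 · 1200^0.4 · 17900^0.41 · 1.62^-0.26)]^(1/0.76).
D = 48900 m.
1200^0.4 = 17.05
17900^0.41 = 55.42
1.62^-0.26 = 0.8821
Denominator = 0.0729 × 17.05 × 55.42 × 0.8821 = 60.76
D / 60.76 = 48900 / 60.76 = 804.8
d = 804.8^(1/0.76) = 804.8^1.3158 = 6657 m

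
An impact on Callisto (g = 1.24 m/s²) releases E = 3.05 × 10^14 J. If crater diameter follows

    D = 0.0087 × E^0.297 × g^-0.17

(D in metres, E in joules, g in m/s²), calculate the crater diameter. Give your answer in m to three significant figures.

E^0.297 = (3.05 × 10^14)^0.297 = 2.004 × 10^4
g^-0.17 = 1.24^-0.17 = 0.9641
D = 0.0087 × 2.004 × 10^4 × 0.9641 = 168.1 m

D ≈ 168 m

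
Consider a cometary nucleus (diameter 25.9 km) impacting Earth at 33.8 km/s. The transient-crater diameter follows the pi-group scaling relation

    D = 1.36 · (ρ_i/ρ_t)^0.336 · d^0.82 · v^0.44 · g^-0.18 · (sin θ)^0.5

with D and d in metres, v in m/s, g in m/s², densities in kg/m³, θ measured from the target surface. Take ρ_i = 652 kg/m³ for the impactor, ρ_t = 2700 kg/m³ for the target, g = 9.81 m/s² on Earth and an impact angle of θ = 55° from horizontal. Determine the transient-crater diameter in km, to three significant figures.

In SI units: d = 25900 m, v = 33800 m/s.
(ρ_i/ρ_t)^0.336 = (652/2700)^0.336 = 0.6204
d^0.82 = 25900^0.82 = 4158
v^0.44 = 33800^0.44 = 98.34
g^-0.18 = 9.81^-0.18 = 0.6630
(sin 55°)^0.5 = 0.8192^0.5 = 0.9051
D = 1.36 × 0.6204 × 4158 × 98.34 × 0.6630 × 0.9051 = 2.070 × 10^5 m
   = 207.0 km

D ≈ 207 km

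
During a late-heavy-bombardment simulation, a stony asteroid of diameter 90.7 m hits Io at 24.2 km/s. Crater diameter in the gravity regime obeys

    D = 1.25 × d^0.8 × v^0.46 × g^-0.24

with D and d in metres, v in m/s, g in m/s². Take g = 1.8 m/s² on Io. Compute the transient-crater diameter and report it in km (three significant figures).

D ≈ 4.15 km

In SI units: v = 24200 m/s.
d^0.8 = 90.7^0.8 = 36.82
v^0.46 = 24200^0.46 = 103.9
g^-0.24 = 1.8^-0.24 = 0.8684
D = 1.25 × 36.82 × 103.9 × 0.8684 = 4153 m
   = 4.153 km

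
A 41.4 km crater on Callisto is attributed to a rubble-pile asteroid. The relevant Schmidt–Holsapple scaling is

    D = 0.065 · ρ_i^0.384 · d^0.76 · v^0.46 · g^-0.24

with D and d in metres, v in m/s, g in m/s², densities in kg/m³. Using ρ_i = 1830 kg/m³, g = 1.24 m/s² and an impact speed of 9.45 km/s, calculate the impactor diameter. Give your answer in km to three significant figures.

Rearranging for d: d = [D / (0.065 · 1830^0.384 · 9450^0.46 · 1.24^-0.24)]^(1/0.76).
D = 41400 m.
1830^0.384 = 17.90
9450^0.46 = 67.41
1.24^-0.24 = 0.9497
Denominator = 0.065 × 17.90 × 67.41 × 0.9497 = 74.49
D / 74.49 = 41400 / 74.49 = 555.8
d = 555.8^(1/0.76) = 555.8^1.3158 = 4090 m

d ≈ 4.09 km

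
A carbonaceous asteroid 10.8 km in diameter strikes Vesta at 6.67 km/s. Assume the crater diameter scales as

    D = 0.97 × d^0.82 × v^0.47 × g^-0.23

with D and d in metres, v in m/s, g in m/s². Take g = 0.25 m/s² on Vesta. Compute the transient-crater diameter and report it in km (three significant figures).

In SI units: d = 10800 m, v = 6670 m/s.
d^0.82 = 10800^0.82 = 2030
v^0.47 = 6670^0.47 = 62.71
g^-0.23 = 0.25^-0.23 = 1.376
D = 0.97 × 2030 × 62.71 × 1.376 = 1.699 × 10^5 m
   = 169.9 km

D ≈ 170 km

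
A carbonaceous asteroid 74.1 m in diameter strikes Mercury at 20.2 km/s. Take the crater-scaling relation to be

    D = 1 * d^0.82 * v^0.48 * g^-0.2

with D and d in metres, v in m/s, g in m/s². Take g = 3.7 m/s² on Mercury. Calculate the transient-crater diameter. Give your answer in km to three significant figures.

In SI units: v = 20200 m/s.
d^0.82 = 74.1^0.82 = 34.14
v^0.48 = 20200^0.48 = 116.6
g^-0.2 = 3.7^-0.2 = 0.7698
D = 1 × 34.14 × 116.6 × 0.7698 = 3064 m
   = 3.064 km

D ≈ 3.06 km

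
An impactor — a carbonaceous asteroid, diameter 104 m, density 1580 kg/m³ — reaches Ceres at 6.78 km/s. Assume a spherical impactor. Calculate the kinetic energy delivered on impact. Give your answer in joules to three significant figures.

v = 6780 m/s.
Mass m = (π/6) ρ d³ = (π/6) × 1580 × (104)³ = 9.306 × 10^8 kg
E = ½ m v² = 0.5 × 9.306 × 10^8 × (6780)² = 2.139 × 10^16 J

E ≈ 2.14 × 10^16 J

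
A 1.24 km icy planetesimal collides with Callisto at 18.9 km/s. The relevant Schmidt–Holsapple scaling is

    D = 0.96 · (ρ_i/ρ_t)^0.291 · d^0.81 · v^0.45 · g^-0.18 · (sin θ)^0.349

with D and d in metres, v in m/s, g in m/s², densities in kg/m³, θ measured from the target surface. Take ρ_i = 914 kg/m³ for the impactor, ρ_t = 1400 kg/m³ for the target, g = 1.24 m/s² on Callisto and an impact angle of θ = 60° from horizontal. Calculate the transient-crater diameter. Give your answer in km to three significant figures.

In SI units: d = 1240 m, v = 18900 m/s.
(ρ_i/ρ_t)^0.291 = (914/1400)^0.291 = 0.8833
d^0.81 = 1240^0.81 = 320.4
v^0.45 = 18900^0.45 = 84.02
g^-0.18 = 1.24^-0.18 = 0.9620
(sin 60°)^0.349 = 0.8660^0.349 = 0.9510
D = 0.96 × 0.8833 × 320.4 × 84.02 × 0.9620 × 0.9510 = 20884 m
   = 20.88 km

D ≈ 20.9 km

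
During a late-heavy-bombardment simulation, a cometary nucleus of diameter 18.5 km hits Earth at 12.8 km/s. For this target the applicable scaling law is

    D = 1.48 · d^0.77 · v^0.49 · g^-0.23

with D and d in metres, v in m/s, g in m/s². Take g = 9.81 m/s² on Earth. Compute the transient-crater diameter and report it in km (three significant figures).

In SI units: d = 18500 m, v = 12800 m/s.
d^0.77 = 18500^0.77 = 1931
v^0.49 = 12800^0.49 = 102.9
g^-0.23 = 9.81^-0.23 = 0.5914
D = 1.48 × 1931 × 102.9 × 0.5914 = 1.739 × 10^5 m
   = 173.9 km

D ≈ 174 km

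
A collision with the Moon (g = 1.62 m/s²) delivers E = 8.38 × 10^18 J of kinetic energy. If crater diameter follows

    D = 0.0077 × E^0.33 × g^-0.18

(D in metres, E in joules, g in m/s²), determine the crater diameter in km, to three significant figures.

E^0.33 = (8.38 × 10^18)^0.33 = 1.757 × 10^6
g^-0.18 = 1.62^-0.18 = 0.9168
D = 0.0077 × 1.757 × 10^6 × 0.9168 = 12403 m
   = 12.40 km

D ≈ 12.4 km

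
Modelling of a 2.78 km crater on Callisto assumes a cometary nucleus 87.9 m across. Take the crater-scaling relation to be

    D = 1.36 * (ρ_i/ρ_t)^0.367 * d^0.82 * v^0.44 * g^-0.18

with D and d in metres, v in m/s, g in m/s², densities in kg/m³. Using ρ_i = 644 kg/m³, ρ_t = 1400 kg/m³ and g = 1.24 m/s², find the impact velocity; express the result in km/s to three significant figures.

v ≈ 16.6 km/s

Rearranging for v: v = [D / (1.36 · (644/1400)^0.367 · 87.9^0.82 · 1.24^-0.18)]^(1/0.44).
D = 2780 m.
(644/1400)^0.367 = 0.7520
87.9^0.82 = 39.27
1.24^-0.18 = 0.9620
Denominator = 1.36 × 0.7520 × 39.27 × 0.9620 = 38.64
D / 38.64 = 2780 / 38.64 = 71.95
v = 71.95^(1/0.44) = 71.95^2.2727 = 16614 m/s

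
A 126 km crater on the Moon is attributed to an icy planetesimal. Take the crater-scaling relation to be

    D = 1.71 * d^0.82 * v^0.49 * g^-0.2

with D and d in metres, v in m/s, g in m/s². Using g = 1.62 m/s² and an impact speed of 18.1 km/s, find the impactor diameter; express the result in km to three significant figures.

Rearranging for d: d = [D / (1.71 · 18100^0.49 · 1.62^-0.2)]^(1/0.82).
D = 126000 m.
18100^0.49 = 122.0
1.62^-0.2 = 0.9080
Denominator = 1.71 × 122.0 × 0.9080 = 189.4
D / 189.4 = 126000 / 189.4 = 665.3
d = 665.3^(1/0.82) = 665.3^1.2195 = 2771 m

d ≈ 2.77 km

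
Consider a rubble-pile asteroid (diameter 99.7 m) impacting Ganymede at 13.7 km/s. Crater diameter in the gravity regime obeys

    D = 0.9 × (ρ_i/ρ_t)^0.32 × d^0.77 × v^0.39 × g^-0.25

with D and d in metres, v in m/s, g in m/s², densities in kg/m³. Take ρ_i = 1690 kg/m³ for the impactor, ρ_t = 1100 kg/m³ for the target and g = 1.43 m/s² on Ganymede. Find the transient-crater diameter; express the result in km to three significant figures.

D ≈ 1.34 km

In SI units: v = 13700 m/s.
(ρ_i/ρ_t)^0.32 = (1690/1100)^0.32 = 1.147
d^0.77 = 99.7^0.77 = 34.59
v^0.39 = 13700^0.39 = 41.05
g^-0.25 = 1.43^-0.25 = 0.9145
D = 0.9 × 1.147 × 34.59 × 41.05 × 0.9145 = 1340 m
   = 1.340 km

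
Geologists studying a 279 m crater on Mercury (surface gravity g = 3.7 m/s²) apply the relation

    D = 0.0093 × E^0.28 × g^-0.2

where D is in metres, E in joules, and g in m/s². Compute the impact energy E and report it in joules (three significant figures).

E ≈ 2.49 × 10^16 J

Rearranging: E = [D / (0.0093 · g^-0.2)]^(1/0.28).
g^-0.2 = 3.7^-0.2 = 0.7698
D / (0.0093 × 0.7698) = 279 / (7.159 × 10^-3) = 3.897 × 10^4
E = (3.897 × 10^4)^3.5714 = 2.485 × 10^16 J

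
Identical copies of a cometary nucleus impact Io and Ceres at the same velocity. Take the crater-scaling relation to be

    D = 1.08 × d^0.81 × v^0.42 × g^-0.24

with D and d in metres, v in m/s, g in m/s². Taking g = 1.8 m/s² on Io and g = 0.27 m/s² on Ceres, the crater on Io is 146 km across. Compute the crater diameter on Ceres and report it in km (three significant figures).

D ≈ 230 km

All impactor-dependent factors cancel in the ratio, leaving D_Ceres/D_Io = (g_Ceres/g_Io)^-0.24.
(0.27/1.8)^-0.24 = 0.1500^-0.24 = 1.577
D_Ceres = 1.577 × 146 km = 230 km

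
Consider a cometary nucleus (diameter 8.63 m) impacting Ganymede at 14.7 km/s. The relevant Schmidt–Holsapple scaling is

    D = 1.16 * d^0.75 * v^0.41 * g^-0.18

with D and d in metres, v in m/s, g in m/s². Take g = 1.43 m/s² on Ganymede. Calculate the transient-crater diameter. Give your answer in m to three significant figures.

D ≈ 280 m

In SI units: v = 14700 m/s.
d^0.75 = 8.63^0.75 = 5.035
v^0.41 = 14700^0.41 = 51.12
g^-0.18 = 1.43^-0.18 = 0.9376
D = 1.16 × 5.035 × 51.12 × 0.9376 = 279.9 m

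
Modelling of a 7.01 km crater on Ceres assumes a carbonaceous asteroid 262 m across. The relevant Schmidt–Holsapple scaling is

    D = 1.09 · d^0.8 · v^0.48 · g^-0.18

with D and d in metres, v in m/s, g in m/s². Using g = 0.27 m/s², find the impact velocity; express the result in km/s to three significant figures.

v ≈ 4.90 km/s

Rearranging for v: v = [D / (1.09 · 262^0.8 · 0.27^-0.18)]^(1/0.48).
D = 7010 m.
262^0.8 = 86.03
0.27^-0.18 = 1.266
Denominator = 1.09 × 86.03 × 1.266 = 118.7
D / 118.7 = 7010 / 118.7 = 59.06
v = 59.06^(1/0.48) = 59.06^2.0833 = 4899 m/s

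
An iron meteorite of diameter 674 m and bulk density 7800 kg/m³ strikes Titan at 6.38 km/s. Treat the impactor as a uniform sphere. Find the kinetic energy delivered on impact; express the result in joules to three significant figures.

v = 6380 m/s.
Mass m = (π/6) ρ d³ = (π/6) × 7800 × (674)³ = 1.250 × 10^12 kg
E = ½ m v² = 0.5 × 1.250 × 10^12 × (6380)² = 2.544 × 10^19 J

E ≈ 2.54 × 10^19 J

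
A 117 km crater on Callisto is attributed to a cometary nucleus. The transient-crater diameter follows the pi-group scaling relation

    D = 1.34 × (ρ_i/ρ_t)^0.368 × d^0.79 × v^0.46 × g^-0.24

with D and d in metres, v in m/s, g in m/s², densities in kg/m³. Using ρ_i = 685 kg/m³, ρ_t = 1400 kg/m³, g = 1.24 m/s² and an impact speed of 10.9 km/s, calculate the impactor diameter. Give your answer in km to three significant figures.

d ≈ 11.9 km

Rearranging for d: d = [D / (1.34 · (685/1400)^0.368 · 10900^0.46 · 1.24^-0.24)]^(1/0.79).
D = 117000 m.
(685/1400)^0.368 = 0.7687
10900^0.46 = 71.98
1.24^-0.24 = 0.9497
Denominator = 1.34 × 0.7687 × 71.98 × 0.9497 = 70.41
D / 70.41 = 117000 / 70.41 = 1662
d = 1662^(1/0.79) = 1662^1.2658 = 11931 m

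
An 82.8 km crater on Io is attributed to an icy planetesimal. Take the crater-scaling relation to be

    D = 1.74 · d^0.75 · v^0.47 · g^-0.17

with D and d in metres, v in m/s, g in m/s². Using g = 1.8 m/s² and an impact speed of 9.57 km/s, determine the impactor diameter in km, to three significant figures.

Rearranging for d: d = [D / (1.74 · 9570^0.47 · 1.8^-0.17)]^(1/0.75).
D = 82800 m.
9570^0.47 = 74.31
1.8^-0.17 = 0.9049
Denominator = 1.74 × 74.31 × 0.9049 = 117.0
D / 117.0 = 82800 / 117.0 = 707.7
d = 707.7^(1/0.75) = 707.7^1.3333 = 6305 m

d ≈ 6.31 km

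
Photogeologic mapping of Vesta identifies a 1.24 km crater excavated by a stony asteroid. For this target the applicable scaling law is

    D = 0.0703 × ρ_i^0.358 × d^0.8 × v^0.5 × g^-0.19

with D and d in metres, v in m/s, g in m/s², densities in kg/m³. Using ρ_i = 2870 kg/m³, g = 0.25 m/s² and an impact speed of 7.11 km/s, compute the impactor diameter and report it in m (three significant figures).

d ≈ 16.2 m

Rearranging for d: d = [D / (0.0703 · 2870^0.358 · 7110^0.5 · 0.25^-0.19)]^(1/0.8).
D = 1240 m.
2870^0.358 = 17.30
7110^0.5 = 84.32
0.25^-0.19 = 1.301
Denominator = 0.0703 × 17.30 × 84.32 × 1.301 = 133.4
D / 133.4 = 1240 / 133.4 = 9.295
d = 9.295^(1/0.8) = 9.295^1.25 = 16.23 m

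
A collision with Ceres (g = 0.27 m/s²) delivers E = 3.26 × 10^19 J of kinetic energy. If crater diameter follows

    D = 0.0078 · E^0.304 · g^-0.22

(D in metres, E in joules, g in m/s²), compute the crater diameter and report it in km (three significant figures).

D ≈ 8.90 km

E^0.304 = (3.26 × 10^19)^0.304 = 8.551 × 10^5
g^-0.22 = 0.27^-0.22 = 1.334
D = 0.0078 × 8.551 × 10^5 × 1.334 = 8897 m
   = 8.897 km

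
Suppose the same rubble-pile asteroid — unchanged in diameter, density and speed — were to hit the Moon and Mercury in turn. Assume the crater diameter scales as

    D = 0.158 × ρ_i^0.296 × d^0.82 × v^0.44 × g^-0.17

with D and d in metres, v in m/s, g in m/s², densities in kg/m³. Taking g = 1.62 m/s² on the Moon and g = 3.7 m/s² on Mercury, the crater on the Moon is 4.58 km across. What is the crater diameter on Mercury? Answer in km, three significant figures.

D ≈ 3.98 km

All impactor-dependent factors cancel in the ratio, leaving D_Mercury/D_Moon = (g_Mercury/g_Moon)^-0.17.
(3.7/1.62)^-0.17 = 2.284^-0.17 = 0.8690
D_Mercury = 0.8690 × 4.58 km = 3.98 km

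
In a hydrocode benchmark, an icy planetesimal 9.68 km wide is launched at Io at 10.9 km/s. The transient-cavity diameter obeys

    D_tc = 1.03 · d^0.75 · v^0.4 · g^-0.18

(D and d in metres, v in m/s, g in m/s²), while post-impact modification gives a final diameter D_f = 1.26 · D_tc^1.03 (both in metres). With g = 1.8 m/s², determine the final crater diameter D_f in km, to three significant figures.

D_f ≈ 64.4 km

In SI: d = 9680 m, v = 10900 m/s.
d^0.75 = 9680^0.75 = 975.9
v^0.4 = 10900^0.4 = 41.21
g^-0.18 = 1.8^-0.18 = 0.8996
D_tc = 1.03 × 975.9 × 41.21 × 0.8996 = 37260 m
D_f = 1.26 × (37260)^1.03 = 64380 m
     = 64.38 km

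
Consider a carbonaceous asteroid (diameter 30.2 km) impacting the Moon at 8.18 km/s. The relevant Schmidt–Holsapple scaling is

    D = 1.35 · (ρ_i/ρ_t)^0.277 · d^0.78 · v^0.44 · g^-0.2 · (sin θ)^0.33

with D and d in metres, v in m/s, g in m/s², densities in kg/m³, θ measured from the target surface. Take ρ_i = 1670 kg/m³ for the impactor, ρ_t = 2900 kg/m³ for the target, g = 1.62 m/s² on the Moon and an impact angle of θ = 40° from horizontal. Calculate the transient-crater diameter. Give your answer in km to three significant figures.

In SI units: d = 30200 m, v = 8180 m/s.
(ρ_i/ρ_t)^0.277 = (1670/2900)^0.277 = 0.8582
d^0.78 = 30200^0.78 = 3122
v^0.44 = 8180^0.44 = 52.68
g^-0.2 = 1.62^-0.2 = 0.9080
(sin 40°)^0.33 = 0.6428^0.33 = 0.8643
D = 1.35 × 0.8582 × 3122 × 52.68 × 0.9080 × 0.8643 = 1.495 × 10^5 m
   = 149.5 km

D ≈ 150 km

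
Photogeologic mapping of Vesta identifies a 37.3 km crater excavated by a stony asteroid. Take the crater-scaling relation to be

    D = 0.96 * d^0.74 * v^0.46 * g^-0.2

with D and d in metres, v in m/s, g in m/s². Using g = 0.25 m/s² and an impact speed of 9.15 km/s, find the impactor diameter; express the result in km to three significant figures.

d ≈ 3.77 km

Rearranging for d: d = [D / (0.96 · 9150^0.46 · 0.25^-0.2)]^(1/0.74).
D = 37300 m.
9150^0.46 = 66.41
0.25^-0.2 = 1.320
Denominator = 0.96 × 66.41 × 1.320 = 84.15
D / 84.15 = 37300 / 84.15 = 443.3
d = 443.3^(1/0.74) = 443.3^1.3514 = 3774 m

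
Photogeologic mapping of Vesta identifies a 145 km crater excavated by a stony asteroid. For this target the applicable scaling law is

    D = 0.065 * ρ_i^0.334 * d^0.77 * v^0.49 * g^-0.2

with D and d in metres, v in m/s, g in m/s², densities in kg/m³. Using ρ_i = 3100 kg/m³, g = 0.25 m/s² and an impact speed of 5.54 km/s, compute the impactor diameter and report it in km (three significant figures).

Rearranging for d: d = [D / (0.065 · 3100^0.334 · 5540^0.49 · 0.25^-0.2)]^(1/0.77).
D = 145000 m.
3100^0.334 = 14.66
5540^0.49 = 68.28
0.25^-0.2 = 1.320
Denominator = 0.065 × 14.66 × 68.28 × 1.320 = 85.88
D / 85.88 = 145000 / 85.88 = 1688
d = 1688^(1/0.77) = 1688^1.2987 = 15538 m

d ≈ 15.5 km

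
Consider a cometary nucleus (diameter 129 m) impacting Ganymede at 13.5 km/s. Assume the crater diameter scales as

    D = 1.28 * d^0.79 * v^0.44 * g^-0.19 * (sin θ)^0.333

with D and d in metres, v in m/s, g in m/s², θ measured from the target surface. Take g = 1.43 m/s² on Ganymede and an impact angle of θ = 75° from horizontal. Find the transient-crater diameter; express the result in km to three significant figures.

D ≈ 3.61 km

In SI units: v = 13500 m/s.
d^0.79 = 129^0.79 = 46.49
v^0.44 = 13500^0.44 = 65.67
g^-0.19 = 1.43^-0.19 = 0.9343
(sin 75°)^0.333 = 0.9659^0.333 = 0.9885
D = 1.28 × 46.49 × 65.67 × 0.9343 × 0.9885 = 3609 m
   = 3.609 km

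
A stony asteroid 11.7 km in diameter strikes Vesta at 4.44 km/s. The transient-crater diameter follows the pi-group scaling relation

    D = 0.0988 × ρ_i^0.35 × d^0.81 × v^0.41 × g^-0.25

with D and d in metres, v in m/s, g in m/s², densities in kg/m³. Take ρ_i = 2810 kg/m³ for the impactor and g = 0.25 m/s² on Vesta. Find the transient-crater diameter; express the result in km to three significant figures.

In SI units: d = 11700 m, v = 4440 m/s.
ρ_i^0.35 = 2810^0.35 = 16.11
d^0.81 = 11700^0.81 = 1973
v^0.41 = 4440^0.41 = 31.29
g^-0.25 = 0.25^-0.25 = 1.414
D = 0.0988 × 16.11 × 1973 × 31.29 × 1.414 = 1.389 × 10^5 m
   = 138.9 km

D ≈ 139 km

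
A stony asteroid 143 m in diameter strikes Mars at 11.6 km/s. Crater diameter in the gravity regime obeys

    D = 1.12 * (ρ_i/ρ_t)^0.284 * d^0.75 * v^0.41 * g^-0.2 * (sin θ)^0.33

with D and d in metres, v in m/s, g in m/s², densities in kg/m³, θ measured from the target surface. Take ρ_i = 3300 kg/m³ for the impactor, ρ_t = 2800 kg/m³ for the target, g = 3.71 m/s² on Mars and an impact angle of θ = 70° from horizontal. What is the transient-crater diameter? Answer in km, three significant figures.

In SI units: v = 11600 m/s.
(ρ_i/ρ_t)^0.284 = (3300/2800)^0.284 = 1.048
d^0.75 = 143^0.75 = 41.35
v^0.41 = 11600^0.41 = 46.39
g^-0.2 = 3.71^-0.2 = 0.7694
(sin 70°)^0.33 = 0.9397^0.33 = 0.9797
D = 1.12 × 1.048 × 41.35 × 46.39 × 0.7694 × 0.9797 = 1697 m
   = 1.697 km

D ≈ 1.70 km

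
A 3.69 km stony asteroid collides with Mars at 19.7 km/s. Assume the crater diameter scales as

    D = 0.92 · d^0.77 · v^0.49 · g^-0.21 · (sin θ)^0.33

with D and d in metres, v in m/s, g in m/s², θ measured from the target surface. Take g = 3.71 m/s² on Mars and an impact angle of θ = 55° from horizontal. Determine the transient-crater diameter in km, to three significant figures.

D ≈ 46.4 km

In SI units: d = 3690 m, v = 19700 m/s.
d^0.77 = 3690^0.77 = 558.0
v^0.49 = 19700^0.49 = 127.1
g^-0.21 = 3.71^-0.21 = 0.7593
(sin 55°)^0.33 = 0.8192^0.33 = 0.9363
D = 0.92 × 558.0 × 127.1 × 0.7593 × 0.9363 = 46387 m
   = 46.39 km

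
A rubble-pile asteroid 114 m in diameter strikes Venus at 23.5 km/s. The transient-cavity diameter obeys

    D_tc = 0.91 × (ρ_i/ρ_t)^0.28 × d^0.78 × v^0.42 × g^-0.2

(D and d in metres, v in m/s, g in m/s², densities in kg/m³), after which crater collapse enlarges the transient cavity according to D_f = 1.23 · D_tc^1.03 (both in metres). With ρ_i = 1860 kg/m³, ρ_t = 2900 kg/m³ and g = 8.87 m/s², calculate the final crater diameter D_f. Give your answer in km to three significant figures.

v = 23500 m/s.
(ρ_i/ρ_t)^0.28 = (1860/2900)^0.28 = 0.8831
d^0.78 = 114^0.78 = 40.21
v^0.42 = 23500^0.42 = 68.52
g^-0.2 = 8.87^-0.2 = 0.6463
D_tc = 0.91 × 0.8831 × 40.21 × 68.52 × 0.6463 = 1431 m
D_f = 1.23 × (1431)^1.03 = 2189 m
     = 2.189 km

D_f ≈ 2.19 km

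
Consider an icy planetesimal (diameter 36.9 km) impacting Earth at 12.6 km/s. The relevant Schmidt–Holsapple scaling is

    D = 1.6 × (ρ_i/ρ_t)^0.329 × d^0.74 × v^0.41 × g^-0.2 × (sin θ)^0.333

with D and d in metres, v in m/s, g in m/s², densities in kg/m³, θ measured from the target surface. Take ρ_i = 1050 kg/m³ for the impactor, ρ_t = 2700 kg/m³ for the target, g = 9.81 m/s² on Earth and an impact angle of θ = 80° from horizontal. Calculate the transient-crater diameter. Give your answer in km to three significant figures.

D ≈ 85.0 km

In SI units: d = 36900 m, v = 12600 m/s.
(ρ_i/ρ_t)^0.329 = (1050/2700)^0.329 = 0.7329
d^0.74 = 36900^0.74 = 2397
v^0.41 = 12600^0.41 = 47.99
g^-0.2 = 9.81^-0.2 = 0.6334
(sin 80°)^0.333 = 0.9848^0.333 = 0.9949
D = 1.6 × 0.7329 × 2397 × 47.99 × 0.6334 × 0.9949 = 85004 m
   = 85.00 km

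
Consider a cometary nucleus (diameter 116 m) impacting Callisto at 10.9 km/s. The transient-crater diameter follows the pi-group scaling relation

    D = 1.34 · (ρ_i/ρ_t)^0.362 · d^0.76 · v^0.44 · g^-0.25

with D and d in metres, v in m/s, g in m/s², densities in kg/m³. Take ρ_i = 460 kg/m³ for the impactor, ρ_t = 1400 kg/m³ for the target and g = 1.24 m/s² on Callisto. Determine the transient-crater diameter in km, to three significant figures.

D ≈ 1.88 km

In SI units: v = 10900 m/s.
(ρ_i/ρ_t)^0.362 = (460/1400)^0.362 = 0.6684
d^0.76 = 116^0.76 = 37.07
v^0.44 = 10900^0.44 = 59.77
g^-0.25 = 1.24^-0.25 = 0.9476
D = 1.34 × 0.6684 × 37.07 × 59.77 × 0.9476 = 1880 m
   = 1.880 km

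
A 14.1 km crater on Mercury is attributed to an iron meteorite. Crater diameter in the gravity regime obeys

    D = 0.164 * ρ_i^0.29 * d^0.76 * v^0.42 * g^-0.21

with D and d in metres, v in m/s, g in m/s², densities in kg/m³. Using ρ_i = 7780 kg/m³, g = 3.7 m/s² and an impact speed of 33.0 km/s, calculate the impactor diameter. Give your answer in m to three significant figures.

Rearranging for d: d = [D / (0.164 · 7780^0.29 · 33000^0.42 · 3.7^-0.21)]^(1/0.76).
D = 14100 m.
7780^0.29 = 13.44
33000^0.42 = 79.03
3.7^-0.21 = 0.7598
Denominator = 0.164 × 13.44 × 79.03 × 0.7598 = 132.4
D / 132.4 = 14100 / 132.4 = 106.5
d = 106.5^(1/0.76) = 106.5^1.3158 = 465.1 m

d ≈ 465 m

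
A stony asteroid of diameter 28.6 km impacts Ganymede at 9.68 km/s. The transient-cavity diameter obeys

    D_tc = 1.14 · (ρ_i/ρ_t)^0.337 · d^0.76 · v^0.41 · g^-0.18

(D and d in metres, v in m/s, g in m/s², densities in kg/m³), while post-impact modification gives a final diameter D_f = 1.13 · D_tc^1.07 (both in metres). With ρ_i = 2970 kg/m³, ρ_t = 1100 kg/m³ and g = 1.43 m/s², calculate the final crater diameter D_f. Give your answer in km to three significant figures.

In SI: d = 28600 m, v = 9680 m/s.
(ρ_i/ρ_t)^0.337 = (2970/1100)^0.337 = 1.398
d^0.76 = 28600^0.76 = 2437
v^0.41 = 9680^0.41 = 43.07
g^-0.18 = 1.43^-0.18 = 0.9376
D_tc = 1.14 × 1.398 × 2437 × 43.07 × 0.9376 = 1.568 × 10^5 m
D_f = 1.13 × (1.568 × 10^5)^1.07 = 4.094 × 10^5 m
     = 409.4 km

D_f ≈ 409 km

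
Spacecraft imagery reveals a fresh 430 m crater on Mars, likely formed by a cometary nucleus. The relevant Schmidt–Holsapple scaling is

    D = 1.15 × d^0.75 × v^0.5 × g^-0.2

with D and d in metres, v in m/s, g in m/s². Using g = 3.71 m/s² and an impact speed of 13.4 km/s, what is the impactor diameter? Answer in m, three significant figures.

d ≈ 6.77 m

Rearranging for d: d = [D / (1.15 · 13400^0.5 · 3.71^-0.2)]^(1/0.75).
13400^0.5 = 115.8
3.71^-0.2 = 0.7694
Denominator = 1.15 × 115.8 × 0.7694 = 102.5
D / 102.5 = 430 / 102.5 = 4.195
d = 4.195^(1/0.75) = 4.195^1.3333 = 6.765 m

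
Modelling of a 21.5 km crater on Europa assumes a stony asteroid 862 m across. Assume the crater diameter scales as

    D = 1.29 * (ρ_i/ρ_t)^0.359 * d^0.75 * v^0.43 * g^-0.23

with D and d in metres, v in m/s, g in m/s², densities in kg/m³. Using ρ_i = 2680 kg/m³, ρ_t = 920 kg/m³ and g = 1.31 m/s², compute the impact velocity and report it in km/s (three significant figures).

Rearranging for v: v = [D / (1.29 · (2680/920)^0.359 · 862^0.75 · 1.31^-0.23)]^(1/0.43).
D = 21500 m.
(2680/920)^0.359 = 1.468
862^0.75 = 159.1
1.31^-0.23 = 0.9398
Denominator = 1.29 × 1.468 × 159.1 × 0.9398 = 283.2
D / 283.2 = 21500 / 283.2 = 75.92
v = 75.92^(1/0.43) = 75.92^2.3256 = 23602 m/s

v ≈ 23.6 km/s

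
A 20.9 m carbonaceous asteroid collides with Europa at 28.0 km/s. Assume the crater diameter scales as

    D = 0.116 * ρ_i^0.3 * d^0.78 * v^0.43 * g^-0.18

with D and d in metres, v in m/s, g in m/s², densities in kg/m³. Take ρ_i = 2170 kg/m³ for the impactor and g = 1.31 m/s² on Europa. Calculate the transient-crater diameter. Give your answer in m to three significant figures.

In SI units: v = 28000 m/s.
ρ_i^0.3 = 2170^0.3 = 10.02
d^0.78 = 20.9^0.78 = 10.71
v^0.43 = 28000^0.43 = 81.71
g^-0.18 = 1.31^-0.18 = 0.9526
D = 0.116 × 10.02 × 10.71 × 81.71 × 0.9526 = 968.9 m

D ≈ 969 m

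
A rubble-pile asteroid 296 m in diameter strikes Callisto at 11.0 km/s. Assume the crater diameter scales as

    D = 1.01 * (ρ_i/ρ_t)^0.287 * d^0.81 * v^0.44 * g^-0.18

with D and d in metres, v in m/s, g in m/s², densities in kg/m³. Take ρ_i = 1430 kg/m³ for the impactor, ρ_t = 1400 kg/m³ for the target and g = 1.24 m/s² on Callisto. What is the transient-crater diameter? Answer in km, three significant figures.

In SI units: v = 11000 m/s.
(ρ_i/ρ_t)^0.287 = (1430/1400)^0.287 = 1.006
d^0.81 = 296^0.81 = 100.4
v^0.44 = 11000^0.44 = 60.01
g^-0.18 = 1.24^-0.18 = 0.9620
D = 1.01 × 1.006 × 100.4 × 60.01 × 0.9620 = 5889 m
   = 5.889 km

D ≈ 5.89 km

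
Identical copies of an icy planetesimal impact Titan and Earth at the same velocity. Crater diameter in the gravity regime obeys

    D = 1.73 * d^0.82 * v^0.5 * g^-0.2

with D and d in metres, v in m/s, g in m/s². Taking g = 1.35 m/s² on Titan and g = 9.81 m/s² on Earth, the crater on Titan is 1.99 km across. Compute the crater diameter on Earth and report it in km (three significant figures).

All impactor-dependent factors cancel in the ratio, leaving D_Earth/D_Titan = (g_Earth/g_Titan)^-0.2.
(9.81/1.35)^-0.2 = 7.267^-0.2 = 0.6726
D_Earth = 0.6726 × 1.99 km = 1.34 km

D ≈ 1.34 km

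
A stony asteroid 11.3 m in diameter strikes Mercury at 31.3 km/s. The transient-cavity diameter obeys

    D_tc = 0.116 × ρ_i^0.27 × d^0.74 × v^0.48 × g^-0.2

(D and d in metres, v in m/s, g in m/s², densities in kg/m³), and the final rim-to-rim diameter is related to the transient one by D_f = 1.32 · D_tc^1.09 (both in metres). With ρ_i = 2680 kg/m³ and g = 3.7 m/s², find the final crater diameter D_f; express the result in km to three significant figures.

v = 31300 m/s.
ρ_i^0.27 = 2680^0.27 = 8.426
d^0.74 = 11.3^0.74 = 6.016
v^0.48 = 31300^0.48 = 143.8
g^-0.2 = 3.7^-0.2 = 0.7698
D_tc = 0.116 × 8.426 × 6.016 × 143.8 × 0.7698 = 650.9 m
D_f = 1.32 × (650.9)^1.09 = 1539 m
     = 1.539 km

D_f ≈ 1.54 km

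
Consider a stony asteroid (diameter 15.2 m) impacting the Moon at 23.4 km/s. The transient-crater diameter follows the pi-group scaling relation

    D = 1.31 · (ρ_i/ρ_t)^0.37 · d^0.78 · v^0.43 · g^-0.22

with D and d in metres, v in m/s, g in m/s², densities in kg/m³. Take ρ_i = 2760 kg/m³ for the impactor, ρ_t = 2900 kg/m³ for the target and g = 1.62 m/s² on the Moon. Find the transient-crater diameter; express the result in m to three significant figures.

D ≈ 731 m

In SI units: v = 23400 m/s.
(ρ_i/ρ_t)^0.37 = (2760/2900)^0.37 = 0.9819
d^0.78 = 15.2^0.78 = 8.353
v^0.43 = 23400^0.43 = 75.64
g^-0.22 = 1.62^-0.22 = 0.8993
D = 1.31 × 0.9819 × 8.353 × 75.64 × 0.8993 = 730.9 m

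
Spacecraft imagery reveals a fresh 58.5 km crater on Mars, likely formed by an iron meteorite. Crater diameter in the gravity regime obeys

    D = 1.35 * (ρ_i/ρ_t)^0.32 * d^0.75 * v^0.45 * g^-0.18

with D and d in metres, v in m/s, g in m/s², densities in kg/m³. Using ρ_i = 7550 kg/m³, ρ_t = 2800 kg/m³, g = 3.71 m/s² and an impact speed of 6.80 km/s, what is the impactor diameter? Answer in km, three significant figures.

Rearranging for d: d = [D / (1.35 · (7550/2800)^0.32 · 6800^0.45 · 3.71^-0.18)]^(1/0.75).
D = 58500 m.
(7550/2800)^0.32 = 1.374
6800^0.45 = 53.04
3.71^-0.18 = 0.7898
Denominator = 1.35 × 1.374 × 53.04 × 0.7898 = 77.70
D / 77.70 = 58500 / 77.70 = 752.9
d = 752.9^(1/0.75) = 752.9^1.3333 = 6848 m

d ≈ 6.85 km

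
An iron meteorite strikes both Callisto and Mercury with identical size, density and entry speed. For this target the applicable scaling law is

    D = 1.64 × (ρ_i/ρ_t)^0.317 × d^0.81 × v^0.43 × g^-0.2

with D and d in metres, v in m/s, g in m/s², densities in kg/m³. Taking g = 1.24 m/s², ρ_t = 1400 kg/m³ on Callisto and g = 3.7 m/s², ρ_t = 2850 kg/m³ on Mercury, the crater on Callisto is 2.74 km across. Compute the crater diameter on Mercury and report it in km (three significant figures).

The impactor-only factors (d, v, ρ_i) cancel in the ratio, leaving D_Mercury/D_Callisto = (g_Mercury/g_Callisto)^-0.2 · (ρ_t,Callisto/ρ_t,Mercury)^0.317.
(3.7/1.24)^-0.2 = 2.984^-0.2 = 0.8036
(1400/2850)^0.317 = 0.4912^0.317 = 0.7982
Ratio = 0.8036 × 0.7982 = 0.6414
D_Mercury = 0.6414 × 2.74 km = 1.76 km

D ≈ 1.76 km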